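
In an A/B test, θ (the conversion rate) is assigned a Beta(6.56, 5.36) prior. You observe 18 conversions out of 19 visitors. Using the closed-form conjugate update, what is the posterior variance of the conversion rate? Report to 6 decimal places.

0.005119

The Beta prior is conjugate to a Binomial/Bernoulli likelihood; the update adds successes to α and failures to β.
Posterior: Beta(α+k, β+n−k) = Beta(6.56+18, 5.36+1) = Beta(24.56, 6.36).
Var = αβ/((α+β)²(α+β+1)) = 24.56·6.36/(30.92²·31.92) = 0.005119.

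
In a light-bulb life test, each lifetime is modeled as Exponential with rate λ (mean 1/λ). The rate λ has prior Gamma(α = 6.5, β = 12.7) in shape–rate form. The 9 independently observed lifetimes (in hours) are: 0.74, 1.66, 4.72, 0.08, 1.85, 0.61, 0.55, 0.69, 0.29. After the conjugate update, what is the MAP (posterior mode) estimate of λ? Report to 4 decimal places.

With a Gamma(shape α, rate β) prior on the exponential rate λ, the posterior after n observations with total T = Σxᵢ is Gamma(α+n, β+T).
Sum of observations T = 11.19 hours; n = 9.
Posterior: Gamma(6.5+9, 12.7+11.19) = Gamma(15.5, 23.89).
Mode = (α−1)/β = 0.6069.

0.6069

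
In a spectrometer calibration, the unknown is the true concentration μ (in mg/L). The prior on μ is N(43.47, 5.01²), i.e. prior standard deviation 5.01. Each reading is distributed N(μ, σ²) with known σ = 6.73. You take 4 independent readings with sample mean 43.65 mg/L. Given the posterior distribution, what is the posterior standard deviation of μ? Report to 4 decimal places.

2.7934

For Normal data with known variance σ², a Normal(μ₀, σ₀²) prior on μ is conjugate. Posterior precision = 1/σ₀² + n/σ²; posterior mean is the precision-weighted average of μ₀ and x̄.
σ₀² = 5.01² = 25.1001, σ² = 6.73² = 45.2929; σ² + n·σ₀² = 45.2929 + 4·25.1001 = 145.6933.
Posterior precision = 1/σ₀² + n/σ² = 1/25.1001 + 4/45.2929 = (σ² + n·σ₀²)/(σ₀²σ²) = 145.6933/(25.1001·45.2929); posterior variance σₙ² = σ₀²σ²/(σ² + n·σ₀²) = 25.1001·45.2929/145.6933 = 7.803079.
Posterior SD = √σₙ² = √(25.1001·45.2929/145.6933) = 2.7934.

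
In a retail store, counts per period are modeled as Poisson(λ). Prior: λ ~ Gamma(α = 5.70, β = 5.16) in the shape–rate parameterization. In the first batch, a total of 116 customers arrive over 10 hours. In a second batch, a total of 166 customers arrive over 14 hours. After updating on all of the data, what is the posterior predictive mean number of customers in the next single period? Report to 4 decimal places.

With a Gamma(shape α, rate β) prior, the Poisson likelihood is conjugate: the posterior is Gamma(α + ΣXᵢ, β + n).
After batch 1: Gamma(α+S, β+n) = Gamma(5.70+116, 5.16+10) = Gamma(121.70, 15.16).
After batch 2: Gamma(α+S, β+n) = Gamma(121.70+166, 15.16+14) = Gamma(287.70, 29.16).
The predictive distribution for one future period is NegBinom with mean α/β = 9.8663.

9.8663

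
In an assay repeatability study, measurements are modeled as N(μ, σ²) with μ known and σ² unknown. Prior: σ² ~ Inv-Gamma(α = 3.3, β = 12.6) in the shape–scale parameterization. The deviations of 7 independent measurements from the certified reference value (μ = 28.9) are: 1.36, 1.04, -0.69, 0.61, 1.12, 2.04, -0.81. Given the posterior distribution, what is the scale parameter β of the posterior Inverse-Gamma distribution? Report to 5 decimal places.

17.52575

With known mean μ and an Inverse-Gamma(α, β) prior on σ², the Normal likelihood is conjugate: posterior is Inv-Gamma(α + n/2, β + Σ(xᵢ−μ)²/2).
Σ(xᵢ−μ)² = (1.36)² + (1.04)² + (-0.69)² + (0.61)² + (1.12)² + (2.04)² + (-0.81)² = 9.8515.
Posterior: Inv-Gamma(3.3 + 7/2, 12.6 + 9.8515/2) = Inv-Gamma(6.80, 17.52575).
Posterior β = 17.52575.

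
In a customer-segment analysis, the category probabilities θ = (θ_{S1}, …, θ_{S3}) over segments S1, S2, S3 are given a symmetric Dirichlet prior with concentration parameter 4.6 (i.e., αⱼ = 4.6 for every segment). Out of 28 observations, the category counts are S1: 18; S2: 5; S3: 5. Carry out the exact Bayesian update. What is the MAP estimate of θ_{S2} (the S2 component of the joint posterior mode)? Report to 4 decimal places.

0.2216

The Dirichlet prior is conjugate to the Multinomial likelihood: each posterior αⱼ = prior αⱼ + observed count nⱼ.
Posterior concentration: (22.6, 9.6, 9.6), total = 41.8.
Joint mode component: (α_{S2}−1)/(Σα−K) = 8.6/38.8 = 0.2216.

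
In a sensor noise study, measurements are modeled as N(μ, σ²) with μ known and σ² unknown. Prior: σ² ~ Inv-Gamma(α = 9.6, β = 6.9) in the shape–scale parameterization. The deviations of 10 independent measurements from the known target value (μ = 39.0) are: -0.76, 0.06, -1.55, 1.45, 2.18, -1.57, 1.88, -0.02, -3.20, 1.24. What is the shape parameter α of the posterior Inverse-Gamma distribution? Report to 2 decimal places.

With known mean μ and an Inverse-Gamma(α, β) prior on σ², the Normal likelihood is conjugate: posterior is Inv-Gamma(α + n/2, β + Σ(xᵢ−μ)²/2).
Σ(xᵢ−μ)² = (-0.76)² + (0.06)² + (-1.55)² + (1.45)² + (2.18)² + (-1.57)² + (1.88)² + (-0.02)² + (-3.20)² + (1.24)² = 27.6159.
Posterior: Inv-Gamma(9.6 + 10/2, 6.9 + 27.6159/2) = Inv-Gamma(14.60, 20.70795).
Posterior α = 14.60.

14.60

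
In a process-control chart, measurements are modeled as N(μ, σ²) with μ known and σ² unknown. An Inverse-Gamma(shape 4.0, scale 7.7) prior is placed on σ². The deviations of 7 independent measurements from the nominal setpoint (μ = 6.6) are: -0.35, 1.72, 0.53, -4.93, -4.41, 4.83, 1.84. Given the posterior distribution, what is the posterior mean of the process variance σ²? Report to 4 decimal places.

6.8638

With known mean μ and an Inverse-Gamma(α, β) prior on σ², the Normal likelihood is conjugate: posterior is Inv-Gamma(α + n/2, β + Σ(xᵢ−μ)²/2).
Σ(xᵢ−μ)² = (-0.35)² + (1.72)² + (0.53)² + (-4.93)² + (-4.41)² + (4.83)² + (1.84)² = 73.8293.
Posterior: Inv-Gamma(4.0 + 7/2, 7.7 + 73.8293/2) = Inv-Gamma(7.50, 44.61465).
E[σ²|data] = β/(α−1) = 44.61465/6.50 = 6.8638.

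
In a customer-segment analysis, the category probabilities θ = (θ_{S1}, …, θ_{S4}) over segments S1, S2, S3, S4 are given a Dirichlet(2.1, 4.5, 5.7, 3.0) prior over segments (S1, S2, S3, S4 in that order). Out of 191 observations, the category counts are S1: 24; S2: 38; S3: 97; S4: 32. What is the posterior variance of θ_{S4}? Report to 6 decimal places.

The Dirichlet prior is conjugate to the Multinomial likelihood: each posterior αⱼ = prior αⱼ + observed count nⱼ.
Posterior concentration: (26.1, 42.5, 102.7, 35.0), total = 206.3.
Var[θ_j] = α_j(Σα−α_j)/((Σα)²(Σα+1)) = 35.0·171.3/(206.3²·207.3) = 0.000680.

0.000680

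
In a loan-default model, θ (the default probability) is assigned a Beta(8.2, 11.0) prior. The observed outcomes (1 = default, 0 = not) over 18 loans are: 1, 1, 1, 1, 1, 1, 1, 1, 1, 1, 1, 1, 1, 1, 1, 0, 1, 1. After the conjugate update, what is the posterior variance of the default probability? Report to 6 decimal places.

0.005720

The Beta prior is conjugate to a Binomial/Bernoulli likelihood; the update adds successes to α and failures to β.
Posterior: Beta(α+k, β+n−k) = Beta(8.2+17, 11.0+1) = Beta(25.2, 12.0).
Var = αβ/((α+β)²(α+β+1)) = 25.2·12.0/(37.2²·38.2) = 0.005720.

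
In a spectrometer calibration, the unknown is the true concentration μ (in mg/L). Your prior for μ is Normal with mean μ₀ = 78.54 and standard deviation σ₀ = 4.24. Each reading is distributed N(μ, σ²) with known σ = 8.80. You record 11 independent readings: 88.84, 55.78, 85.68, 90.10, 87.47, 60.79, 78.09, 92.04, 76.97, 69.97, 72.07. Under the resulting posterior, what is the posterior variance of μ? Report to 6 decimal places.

5.058931

For Normal data with known variance σ², a Normal(μ₀, σ₀²) prior on μ is conjugate. Posterior precision = 1/σ₀² + n/σ²; posterior mean is the precision-weighted average of μ₀ and x̄.
σ₀² = 4.24² = 17.9776, σ² = 8.80² = 77.44; σ² + n·σ₀² = 77.44 + 11·17.9776 = 275.1936.
Posterior precision = 1/σ₀² + n/σ² = 1/17.9776 + 11/77.44 = (σ² + n·σ₀²)/(σ₀²σ²) = 275.1936/(17.9776·77.44); posterior variance σₙ² = σ₀²σ²/(σ² + n·σ₀²) = 17.9776·77.44/275.1936 = 5.058931.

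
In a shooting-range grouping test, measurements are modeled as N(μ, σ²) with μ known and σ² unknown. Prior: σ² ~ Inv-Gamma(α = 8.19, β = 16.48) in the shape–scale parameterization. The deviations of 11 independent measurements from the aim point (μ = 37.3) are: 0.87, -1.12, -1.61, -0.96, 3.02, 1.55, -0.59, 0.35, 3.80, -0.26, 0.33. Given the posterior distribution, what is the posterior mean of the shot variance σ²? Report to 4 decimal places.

With known mean μ and an Inverse-Gamma(α, β) prior on σ², the Normal likelihood is conjugate: posterior is Inv-Gamma(α + n/2, β + Σ(xᵢ−μ)²/2).
Σ(xᵢ−μ)² = (0.87)² + (-1.12)² + (-1.61)² + (-0.96)² + (3.02)² + (1.55)² + (-0.59)² + (0.35)² + (3.80)² + (-0.26)² + (0.33)² = 32.1350.
Posterior: Inv-Gamma(8.19 + 11/2, 16.48 + 32.1350/2) = Inv-Gamma(13.69, 32.54750).
E[σ²|data] = β/(α−1) = 32.54750/12.69 = 2.5648.

2.5648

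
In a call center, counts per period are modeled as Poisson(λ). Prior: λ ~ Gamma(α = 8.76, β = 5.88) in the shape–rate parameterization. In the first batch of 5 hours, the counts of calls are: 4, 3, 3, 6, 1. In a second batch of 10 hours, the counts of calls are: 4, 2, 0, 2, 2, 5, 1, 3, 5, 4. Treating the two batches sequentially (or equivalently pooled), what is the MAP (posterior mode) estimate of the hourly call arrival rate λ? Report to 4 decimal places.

2.5268

With a Gamma(shape α, rate β) prior, the Poisson likelihood is conjugate: the posterior is Gamma(α + ΣXᵢ, β + n).
Batch 1: sum of counts S = 17 over n = 5 hours.
After batch 1: Gamma(α+S, β+n) = Gamma(8.76+17, 5.88+5) = Gamma(25.76, 10.88).
Batch 2: sum of counts S = 28 over n = 10 hours.
After batch 2: Gamma(α+S, β+n) = Gamma(25.76+28, 10.88+10) = Gamma(53.76, 20.88).
Mode of Gamma(α,β) for α≥1 is (α−1)/β = 52.76/20.88 = 2.5268.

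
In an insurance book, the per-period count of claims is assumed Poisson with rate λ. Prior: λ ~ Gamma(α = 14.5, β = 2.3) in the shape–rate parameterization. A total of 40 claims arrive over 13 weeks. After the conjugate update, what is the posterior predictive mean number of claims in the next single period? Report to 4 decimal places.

3.5621

With a Gamma(shape α, rate β) prior, the Poisson likelihood is conjugate: the posterior is Gamma(α + ΣXᵢ, β + n).
Posterior: Gamma(α+S, β+n) = Gamma(14.5+40, 2.3+13) = Gamma(54.5, 15.3).
The predictive distribution for one future period is NegBinom with mean α/β = 3.5621.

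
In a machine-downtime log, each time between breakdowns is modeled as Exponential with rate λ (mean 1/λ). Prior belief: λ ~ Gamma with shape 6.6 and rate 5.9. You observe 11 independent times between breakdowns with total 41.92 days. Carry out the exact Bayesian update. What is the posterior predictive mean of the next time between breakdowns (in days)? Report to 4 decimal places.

With a Gamma(shape α, rate β) prior on the exponential rate λ, the posterior after n observations with total T = Σxᵢ is Gamma(α+n, β+T).
Posterior: Gamma(6.6+11, 5.9+41.92) = Gamma(17.6, 47.82).
The predictive distribution for the next observation is Lomax; its mean is β/(α−1) = 47.82/16.6 = 2.8807.

2.8807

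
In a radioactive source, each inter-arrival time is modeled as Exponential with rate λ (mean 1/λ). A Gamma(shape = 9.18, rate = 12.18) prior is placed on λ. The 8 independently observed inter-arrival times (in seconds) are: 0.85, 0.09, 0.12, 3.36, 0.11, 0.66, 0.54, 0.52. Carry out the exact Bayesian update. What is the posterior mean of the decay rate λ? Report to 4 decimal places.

0.9322

With a Gamma(shape α, rate β) prior on the exponential rate λ, the posterior after n observations with total T = Σxᵢ is Gamma(α+n, β+T).
Sum of observations T = 6.25 seconds; n = 8.
Posterior: Gamma(9.18+8, 12.18+6.25) = Gamma(17.18, 18.43).
Posterior mean of λ = α/β = 17.18/18.43 = 0.9322.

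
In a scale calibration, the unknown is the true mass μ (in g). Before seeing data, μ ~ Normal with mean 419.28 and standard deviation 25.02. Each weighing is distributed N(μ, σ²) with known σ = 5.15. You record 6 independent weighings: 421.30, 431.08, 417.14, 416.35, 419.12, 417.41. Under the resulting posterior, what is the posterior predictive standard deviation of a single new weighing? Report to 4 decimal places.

For Normal data with known variance σ², a Normal(μ₀, σ₀²) prior on μ is conjugate. Posterior precision = 1/σ₀² + n/σ²; posterior mean is the precision-weighted average of μ₀ and x̄.
σ₀² = 25.02² = 626.0004, σ² = 5.15² = 26.5225; σ² + n·σ₀² = 26.5225 + 6·626.0004 = 3782.5249.
Posterior precision = 1/σ₀² + n/σ² = 1/626.0004 + 6/26.5225 = (σ² + n·σ₀²)/(σ₀²σ²) = 3782.5249/(626.0004·26.5225); posterior variance σₙ² = σ₀²σ²/(σ² + n·σ₀²) = 626.0004·26.5225/3782.5249 = 4.389421.
Predictive variance for one new observation = σₙ² + σ² = 626.0004·26.5225/3782.5249 + 26.5225 = σ²·(σ₀² + 3782.5249)/3782.5249 = 26.5225·4408.5253/3782.5249 = 30.911921; SD = √(26.5225·4408.5253/3782.5249) = 5.5598.

5.5598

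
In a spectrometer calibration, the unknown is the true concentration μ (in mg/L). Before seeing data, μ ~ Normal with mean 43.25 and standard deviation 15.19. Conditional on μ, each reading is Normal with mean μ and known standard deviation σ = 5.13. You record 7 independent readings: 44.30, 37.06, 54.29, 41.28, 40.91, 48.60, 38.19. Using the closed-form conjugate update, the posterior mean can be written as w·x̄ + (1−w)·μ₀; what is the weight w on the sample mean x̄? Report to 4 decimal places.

0.9840

For Normal data with known variance σ², a Normal(μ₀, σ₀²) prior on μ is conjugate. Posterior precision = 1/σ₀² + n/σ²; posterior mean is the precision-weighted average of μ₀ and x̄.
σ₀² = 15.19² = 230.7361, σ² = 5.13² = 26.3169. Prior precision 1/σ₀² = 1/230.7361; data precision n/σ² = 7/26.3169.
w = (n/σ²)/(1/σ₀² + n/σ²) = n·σ₀²/(σ² + n·σ₀²) = 7·230.7361/(26.3169 + 7·230.7361) = 1615.1527/1641.4696 = 0.9840.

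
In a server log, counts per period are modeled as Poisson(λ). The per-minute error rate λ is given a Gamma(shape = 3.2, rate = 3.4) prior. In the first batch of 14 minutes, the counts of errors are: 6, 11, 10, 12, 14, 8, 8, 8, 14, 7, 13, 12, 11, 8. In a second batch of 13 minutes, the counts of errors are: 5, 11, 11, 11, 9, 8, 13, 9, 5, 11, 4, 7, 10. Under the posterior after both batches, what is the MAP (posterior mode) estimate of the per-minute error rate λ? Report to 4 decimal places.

8.4934

With a Gamma(shape α, rate β) prior, the Poisson likelihood is conjugate: the posterior is Gamma(α + ΣXᵢ, β + n).
Batch 1: sum of counts S = 142 over n = 14 minutes.
After batch 1: Gamma(α+S, β+n) = Gamma(3.2+142, 3.4+14) = Gamma(145.2, 17.4).
Batch 2: sum of counts S = 114 over n = 13 minutes.
After batch 2: Gamma(α+S, β+n) = Gamma(145.2+114, 17.4+13) = Gamma(259.2, 30.4).
Mode of Gamma(α,β) for α≥1 is (α−1)/β = 258.2/30.4 = 8.4934.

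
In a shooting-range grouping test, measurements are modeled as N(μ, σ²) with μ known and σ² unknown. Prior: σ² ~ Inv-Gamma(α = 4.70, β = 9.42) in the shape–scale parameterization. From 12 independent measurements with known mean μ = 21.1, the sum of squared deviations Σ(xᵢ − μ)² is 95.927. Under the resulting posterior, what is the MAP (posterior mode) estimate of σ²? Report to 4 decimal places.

4.9046

With known mean μ and an Inverse-Gamma(α, β) prior on σ², the Normal likelihood is conjugate: posterior is Inv-Gamma(α + n/2, β + Σ(xᵢ−μ)²/2).
Posterior: Inv-Gamma(4.70 + 12/2, 9.42 + 95.927/2) = Inv-Gamma(10.70, 57.3835).
Mode = β/(α+1) = 57.3835/11.70 = 4.9046.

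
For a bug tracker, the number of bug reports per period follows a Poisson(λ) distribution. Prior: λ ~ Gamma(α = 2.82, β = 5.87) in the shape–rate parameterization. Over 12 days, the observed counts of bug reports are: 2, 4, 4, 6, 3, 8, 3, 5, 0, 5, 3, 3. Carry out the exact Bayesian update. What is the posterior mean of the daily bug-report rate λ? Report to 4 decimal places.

With a Gamma(shape α, rate β) prior, the Poisson likelihood is conjugate: the posterior is Gamma(α + ΣXᵢ, β + n).
Sum of counts S = 46 over n = 12 days.
Posterior: Gamma(α+S, β+n) = Gamma(2.82+46, 5.87+12) = Gamma(48.82, 17.87).
Posterior mean = α/β = 48.82/17.87 = 2.7320.

2.7320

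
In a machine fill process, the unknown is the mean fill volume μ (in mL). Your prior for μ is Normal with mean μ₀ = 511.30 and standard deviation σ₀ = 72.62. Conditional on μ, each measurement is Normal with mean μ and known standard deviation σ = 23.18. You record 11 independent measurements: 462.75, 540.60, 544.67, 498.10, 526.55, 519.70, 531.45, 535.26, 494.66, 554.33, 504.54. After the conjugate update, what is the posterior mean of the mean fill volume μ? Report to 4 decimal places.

519.2545

For Normal data with known variance σ², a Normal(μ₀, σ₀²) prior on μ is conjugate. Posterior precision = 1/σ₀² + n/σ²; posterior mean is the precision-weighted average of μ₀ and x̄.
Σxᵢ = 462.75 + 540.60 + 544.67 + 498.10 + 526.55 + 519.70 + 531.45 + 535.26 + 494.66 + 554.33 + 504.54 = 5712.61, so n·x̄ = 5712.61.
σ₀² = 72.62² = 5273.6644, σ² = 23.18² = 537.3124; σ² + n·σ₀² = 537.3124 + 11·5273.6644 = 58547.6208.
Posterior mean = (μ₀/σ₀² + n·x̄/σ²)/(1/σ₀² + n/σ²) = (σ²·μ₀ + σ₀²·n·x̄)/(σ² + n·σ₀²) = (537.3124·511.30 + 5273.6644·5712.61)/58547.6208 = 30401115.818204/58547.6208 = 519.2545.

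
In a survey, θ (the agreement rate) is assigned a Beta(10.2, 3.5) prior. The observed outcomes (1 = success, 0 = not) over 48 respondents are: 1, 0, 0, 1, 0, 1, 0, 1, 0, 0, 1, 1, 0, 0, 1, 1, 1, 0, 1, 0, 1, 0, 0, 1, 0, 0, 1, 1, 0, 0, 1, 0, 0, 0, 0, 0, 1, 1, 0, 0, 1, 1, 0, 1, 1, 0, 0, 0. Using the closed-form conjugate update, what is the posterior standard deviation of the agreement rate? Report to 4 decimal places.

0.0631

The Beta prior is conjugate to a Binomial/Bernoulli likelihood; the update adds successes to α and failures to β.
Posterior: Beta(α+k, β+n−k) = Beta(10.2+21, 3.5+27) = Beta(31.2, 30.5).
Var = αβ/((α+β)²(α+β+1)) = 31.2·30.5/(61.7²·62.7) = 0.00398673; SD = √0.00398673 = 0.0631.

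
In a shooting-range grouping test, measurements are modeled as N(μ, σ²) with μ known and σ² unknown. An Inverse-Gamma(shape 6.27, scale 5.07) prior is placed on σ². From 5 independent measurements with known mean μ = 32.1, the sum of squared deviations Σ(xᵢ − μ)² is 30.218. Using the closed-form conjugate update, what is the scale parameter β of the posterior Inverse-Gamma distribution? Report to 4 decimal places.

With known mean μ and an Inverse-Gamma(α, β) prior on σ², the Normal likelihood is conjugate: posterior is Inv-Gamma(α + n/2, β + Σ(xᵢ−μ)²/2).
Posterior: Inv-Gamma(6.27 + 5/2, 5.07 + 30.218/2) = Inv-Gamma(8.77, 20.1790).
Posterior β = 20.1790.

20.1790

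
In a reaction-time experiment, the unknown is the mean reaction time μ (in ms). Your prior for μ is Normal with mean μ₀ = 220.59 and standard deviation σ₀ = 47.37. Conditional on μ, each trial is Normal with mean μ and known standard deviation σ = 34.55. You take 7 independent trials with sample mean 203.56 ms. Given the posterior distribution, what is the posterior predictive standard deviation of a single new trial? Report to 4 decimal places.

36.7721

For Normal data with known variance σ², a Normal(μ₀, σ₀²) prior on μ is conjugate. Posterior precision = 1/σ₀² + n/σ²; posterior mean is the precision-weighted average of μ₀ and x̄.
σ₀² = 47.37² = 2243.9169, σ² = 34.55² = 1193.7025; σ² + n·σ₀² = 1193.7025 + 7·2243.9169 = 16901.1208.
Posterior precision = 1/σ₀² + n/σ² = 1/2243.9169 + 7/1193.7025 = (σ² + n·σ₀²)/(σ₀²σ²) = 16901.1208/(2243.9169·1193.7025); posterior variance σₙ² = σ₀²σ²/(σ² + n·σ₀²) = 2243.9169·1193.7025/16901.1208 = 158.484709.
Predictive variance for one new observation = σₙ² + σ² = 2243.9169·1193.7025/16901.1208 + 1193.7025 = σ²·(σ₀² + 16901.1208)/16901.1208 = 1193.7025·19145.0377/16901.1208 = 1352.187209; SD = √(1193.7025·19145.0377/16901.1208) = 36.7721.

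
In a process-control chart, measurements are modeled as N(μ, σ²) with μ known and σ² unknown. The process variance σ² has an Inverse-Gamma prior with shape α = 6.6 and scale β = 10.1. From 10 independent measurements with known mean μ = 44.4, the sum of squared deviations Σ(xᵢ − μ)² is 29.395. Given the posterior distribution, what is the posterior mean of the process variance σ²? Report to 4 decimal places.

With known mean μ and an Inverse-Gamma(α, β) prior on σ², the Normal likelihood is conjugate: posterior is Inv-Gamma(α + n/2, β + Σ(xᵢ−μ)²/2).
Posterior: Inv-Gamma(6.6 + 10/2, 10.1 + 29.395/2) = Inv-Gamma(11.60, 24.7975).
E[σ²|data] = β/(α−1) = 24.7975/10.60 = 2.3394.

2.3394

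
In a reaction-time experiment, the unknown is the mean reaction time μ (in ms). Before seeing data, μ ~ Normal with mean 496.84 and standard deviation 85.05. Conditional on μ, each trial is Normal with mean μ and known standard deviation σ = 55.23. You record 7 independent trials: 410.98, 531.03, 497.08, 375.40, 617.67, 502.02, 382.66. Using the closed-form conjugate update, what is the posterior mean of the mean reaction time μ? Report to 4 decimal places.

475.1415

For Normal data with known variance σ², a Normal(μ₀, σ₀²) prior on μ is conjugate. Posterior precision = 1/σ₀² + n/σ²; posterior mean is the precision-weighted average of μ₀ and x̄.
Σxᵢ = 410.98 + 531.03 + 497.08 + 375.40 + 617.67 + 502.02 + 382.66 = 3316.84, so n·x̄ = 3316.84.
σ₀² = 85.05² = 7233.5025, σ² = 55.23² = 3050.3529; σ² + n·σ₀² = 3050.3529 + 7·7233.5025 = 53684.8704.
Posterior mean = (μ₀/σ₀² + n·x̄/σ²)/(1/σ₀² + n/σ²) = (σ²·μ₀ + σ₀²·n·x̄)/(σ² + n·σ₀²) = (3050.3529·496.84 + 7233.5025·3316.84)/53684.8704 = 25507907.766936/53684.8704 = 475.1415.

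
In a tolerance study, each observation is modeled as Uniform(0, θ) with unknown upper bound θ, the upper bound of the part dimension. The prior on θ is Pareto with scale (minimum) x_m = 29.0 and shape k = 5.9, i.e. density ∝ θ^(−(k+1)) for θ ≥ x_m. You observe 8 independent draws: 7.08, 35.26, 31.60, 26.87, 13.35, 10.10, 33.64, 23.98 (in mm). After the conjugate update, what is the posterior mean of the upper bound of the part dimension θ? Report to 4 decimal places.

A Pareto(scale x_m, shape k) prior on the upper bound θ of Uniform(0, θ) is conjugate: posterior is Pareto(max(x_m, max xᵢ), k + n).
Sample maximum = 35.26; prior scale x_m = 29.0 → posterior scale = max = 35.26.
Posterior shape = 5.9 + 8 = 13.9.
E[θ|data] = k·x_m/(k−1) = 13.9·35.26/12.9 = 37.9933.

37.9933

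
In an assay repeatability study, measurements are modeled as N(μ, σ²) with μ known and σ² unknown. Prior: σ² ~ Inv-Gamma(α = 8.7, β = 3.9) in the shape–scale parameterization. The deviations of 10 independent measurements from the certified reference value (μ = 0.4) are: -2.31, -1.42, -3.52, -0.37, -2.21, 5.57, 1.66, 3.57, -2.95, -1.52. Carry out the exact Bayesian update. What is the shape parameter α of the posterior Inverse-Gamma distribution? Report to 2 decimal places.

With known mean μ and an Inverse-Gamma(α, β) prior on σ², the Normal likelihood is conjugate: posterior is Inv-Gamma(α + n/2, β + Σ(xᵢ−μ)²/2).
Σ(xᵢ−μ)² = (-2.31)² + (-1.42)² + (-3.52)² + (-0.37)² + (-2.21)² + (5.57)² + (1.66)² + (3.57)² + (-2.95)² + (-1.52)² = 82.3022.
Posterior: Inv-Gamma(8.7 + 10/2, 3.9 + 82.3022/2) = Inv-Gamma(13.70, 45.05110).
Posterior α = 13.70.

13.70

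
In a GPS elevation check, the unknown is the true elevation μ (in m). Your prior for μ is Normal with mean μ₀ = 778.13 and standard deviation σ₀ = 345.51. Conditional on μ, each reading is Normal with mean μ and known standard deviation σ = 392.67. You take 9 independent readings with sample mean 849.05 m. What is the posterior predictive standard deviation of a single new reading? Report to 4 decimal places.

For Normal data with known variance σ², a Normal(μ₀, σ₀²) prior on μ is conjugate. Posterior precision = 1/σ₀² + n/σ²; posterior mean is the precision-weighted average of μ₀ and x̄.
σ₀² = 345.51² = 119377.1601, σ² = 392.67² = 154189.7289; σ² + n·σ₀² = 154189.7289 + 9·119377.1601 = 1228584.1698.
Posterior precision = 1/σ₀² + n/σ² = 1/119377.1601 + 9/154189.7289 = (σ² + n·σ₀²)/(σ₀²σ²) = 1228584.1698/(119377.1601·154189.7289); posterior variance σₙ² = σ₀²σ²/(σ² + n·σ₀²) = 119377.1601·154189.7289/1228584.1698 = 14982.068307.
Predictive variance for one new observation = σₙ² + σ² = 119377.1601·154189.7289/1228584.1698 + 154189.7289 = σ²·(σ₀² + 1228584.1698)/1228584.1698 = 154189.7289·1347961.3299/1228584.1698 = 169171.797207; SD = √(154189.7289·1347961.3299/1228584.1698) = 411.3050.

411.3050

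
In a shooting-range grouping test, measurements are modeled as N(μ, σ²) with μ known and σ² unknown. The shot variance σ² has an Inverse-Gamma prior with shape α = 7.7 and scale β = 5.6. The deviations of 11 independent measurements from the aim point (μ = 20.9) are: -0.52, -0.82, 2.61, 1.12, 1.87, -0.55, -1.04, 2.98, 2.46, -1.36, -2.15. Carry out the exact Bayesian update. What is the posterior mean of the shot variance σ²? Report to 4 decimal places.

With known mean μ and an Inverse-Gamma(α, β) prior on σ², the Normal likelihood is conjugate: posterior is Inv-Gamma(α + n/2, β + Σ(xᵢ−μ)²/2).
Σ(xᵢ−μ)² = (-0.52)² + (-0.82)² + (2.61)² + (1.12)² + (1.87)² + (-0.55)² + (-1.04)² + (2.98)² + (2.46)² + (-1.36)² + (-2.15)² = 35.2944.
Posterior: Inv-Gamma(7.7 + 11/2, 5.6 + 35.2944/2) = Inv-Gamma(13.20, 23.24720).
E[σ²|data] = β/(α−1) = 23.24720/12.20 = 1.9055.

1.9055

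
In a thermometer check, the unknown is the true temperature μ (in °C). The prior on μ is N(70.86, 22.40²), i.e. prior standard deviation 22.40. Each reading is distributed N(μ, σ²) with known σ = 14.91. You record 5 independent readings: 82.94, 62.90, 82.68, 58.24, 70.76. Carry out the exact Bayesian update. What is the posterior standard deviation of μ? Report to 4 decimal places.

6.3908

For Normal data with known variance σ², a Normal(μ₀, σ₀²) prior on μ is conjugate. Posterior precision = 1/σ₀² + n/σ²; posterior mean is the precision-weighted average of μ₀ and x̄.
σ₀² = 22.40² = 501.76, σ² = 14.91² = 222.3081; σ² + n·σ₀² = 222.3081 + 5·501.76 = 2731.1081.
Posterior precision = 1/σ₀² + n/σ² = 1/501.76 + 5/222.3081 = (σ² + n·σ₀²)/(σ₀²σ²) = 2731.1081/(501.76·222.3081); posterior variance σₙ² = σ₀²σ²/(σ² + n·σ₀²) = 501.76·222.3081/2731.1081 = 40.842511.
Posterior SD = √σₙ² = √(501.76·222.3081/2731.1081) = 6.3908.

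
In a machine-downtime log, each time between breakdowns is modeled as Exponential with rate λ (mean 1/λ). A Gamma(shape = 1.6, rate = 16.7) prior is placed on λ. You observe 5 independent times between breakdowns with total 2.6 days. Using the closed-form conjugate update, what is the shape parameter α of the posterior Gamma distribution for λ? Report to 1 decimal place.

6.6

With a Gamma(shape α, rate β) prior on the exponential rate λ, the posterior after n observations with total T = Σxᵢ is Gamma(α+n, β+T).
Posterior: Gamma(1.6+5, 16.7+2.6) = Gamma(6.6, 19.3).
Posterior α = 6.6.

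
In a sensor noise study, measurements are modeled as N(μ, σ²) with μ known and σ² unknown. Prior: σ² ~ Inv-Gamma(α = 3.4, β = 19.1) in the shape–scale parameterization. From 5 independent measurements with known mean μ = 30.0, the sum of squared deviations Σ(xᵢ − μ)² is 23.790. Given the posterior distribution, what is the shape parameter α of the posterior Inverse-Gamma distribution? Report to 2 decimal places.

With known mean μ and an Inverse-Gamma(α, β) prior on σ², the Normal likelihood is conjugate: posterior is Inv-Gamma(α + n/2, β + Σ(xᵢ−μ)²/2).
Posterior: Inv-Gamma(3.4 + 5/2, 19.1 + 23.790/2) = Inv-Gamma(5.90, 30.9950).
Posterior α = 5.90.

5.90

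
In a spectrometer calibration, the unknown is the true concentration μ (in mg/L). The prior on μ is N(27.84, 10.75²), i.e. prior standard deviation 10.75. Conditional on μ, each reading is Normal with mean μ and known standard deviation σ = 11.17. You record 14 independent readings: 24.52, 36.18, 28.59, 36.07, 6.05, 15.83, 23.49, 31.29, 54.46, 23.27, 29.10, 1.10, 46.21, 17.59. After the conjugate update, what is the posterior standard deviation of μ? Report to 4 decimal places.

For Normal data with known variance σ², a Normal(μ₀, σ₀²) prior on μ is conjugate. Posterior precision = 1/σ₀² + n/σ²; posterior mean is the precision-weighted average of μ₀ and x̄.
σ₀² = 10.75² = 115.5625, σ² = 11.17² = 124.7689; σ² + n·σ₀² = 124.7689 + 14·115.5625 = 1742.6439.
Posterior precision = 1/σ₀² + n/σ² = 1/115.5625 + 14/124.7689 = (σ² + n·σ₀²)/(σ₀²σ²) = 1742.6439/(115.5625·124.7689); posterior variance σₙ² = σ₀²σ²/(σ² + n·σ₀²) = 115.5625·124.7689/1742.6439 = 8.273983.
Posterior SD = √σₙ² = √(115.5625·124.7689/1742.6439) = 2.8765.

2.8765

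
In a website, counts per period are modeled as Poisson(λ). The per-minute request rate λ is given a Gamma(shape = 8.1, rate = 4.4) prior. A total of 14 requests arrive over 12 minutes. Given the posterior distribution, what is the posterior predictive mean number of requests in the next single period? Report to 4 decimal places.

With a Gamma(shape α, rate β) prior, the Poisson likelihood is conjugate: the posterior is Gamma(α + ΣXᵢ, β + n).
Posterior: Gamma(α+S, β+n) = Gamma(8.1+14, 4.4+12) = Gamma(22.1, 16.4).
The predictive distribution for one future period is NegBinom with mean α/β = 1.3476.

1.3476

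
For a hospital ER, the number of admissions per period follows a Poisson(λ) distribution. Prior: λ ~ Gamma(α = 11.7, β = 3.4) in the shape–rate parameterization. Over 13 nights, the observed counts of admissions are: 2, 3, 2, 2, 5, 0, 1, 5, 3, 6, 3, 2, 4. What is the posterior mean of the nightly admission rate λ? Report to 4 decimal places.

3.0305

With a Gamma(shape α, rate β) prior, the Poisson likelihood is conjugate: the posterior is Gamma(α + ΣXᵢ, β + n).
Sum of counts S = 38 over n = 13 nights.
Posterior: Gamma(α+S, β+n) = Gamma(11.7+38, 3.4+13) = Gamma(49.7, 16.4).
Posterior mean = α/β = 49.7/16.4 = 3.0305.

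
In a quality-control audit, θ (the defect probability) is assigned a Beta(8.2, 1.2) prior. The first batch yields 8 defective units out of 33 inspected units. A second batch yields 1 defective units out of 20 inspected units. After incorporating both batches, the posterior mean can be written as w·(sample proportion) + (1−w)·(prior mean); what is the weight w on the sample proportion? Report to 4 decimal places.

The Beta prior is conjugate to a Binomial/Bernoulli likelihood; the update adds successes to α and failures to β.
Total number of inspected units: n = 33 + 20 = 53.
Posterior mean = (α₀+k)/(α₀+β₀+n) = [n/(α₀+β₀+n)]·(k/n) + [(α₀+β₀)/(α₀+β₀+n)]·α₀/(α₀+β₀), so only n and the prior enter the weight.
The weight on the data is w = n/(α₀+β₀+n) = 53/(8.2+1.2+53) = 53/62.4 = 0.8494.

0.8494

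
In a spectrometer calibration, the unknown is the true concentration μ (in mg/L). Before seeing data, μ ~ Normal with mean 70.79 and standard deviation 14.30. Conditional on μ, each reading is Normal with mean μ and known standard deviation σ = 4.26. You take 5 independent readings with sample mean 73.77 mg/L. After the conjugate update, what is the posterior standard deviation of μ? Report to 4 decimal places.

For Normal data with known variance σ², a Normal(μ₀, σ₀²) prior on μ is conjugate. Posterior precision = 1/σ₀² + n/σ²; posterior mean is the precision-weighted average of μ₀ and x̄.
σ₀² = 14.30² = 204.49, σ² = 4.26² = 18.1476; σ² + n·σ₀² = 18.1476 + 5·204.49 = 1040.5976.
Posterior precision = 1/σ₀² + n/σ² = 1/204.49 + 5/18.1476 = (σ² + n·σ₀²)/(σ₀²σ²) = 1040.5976/(204.49·18.1476); posterior variance σₙ² = σ₀²σ²/(σ² + n·σ₀²) = 204.49·18.1476/1040.5976 = 3.566223.
Posterior SD = √σₙ² = √(204.49·18.1476/1040.5976) = 1.8884.

1.8884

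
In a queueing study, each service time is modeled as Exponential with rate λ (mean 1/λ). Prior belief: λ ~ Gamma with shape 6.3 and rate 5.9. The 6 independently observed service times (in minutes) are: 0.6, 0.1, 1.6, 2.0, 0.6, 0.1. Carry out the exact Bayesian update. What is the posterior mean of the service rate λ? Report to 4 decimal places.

1.1284

With a Gamma(shape α, rate β) prior on the exponential rate λ, the posterior after n observations with total T = Σxᵢ is Gamma(α+n, β+T).
Sum of observations T = 5.0 minutes; n = 6.
Posterior: Gamma(6.3+6, 5.9+5.0) = Gamma(12.3, 10.9).
Posterior mean of λ = α/β = 12.3/10.9 = 1.1284.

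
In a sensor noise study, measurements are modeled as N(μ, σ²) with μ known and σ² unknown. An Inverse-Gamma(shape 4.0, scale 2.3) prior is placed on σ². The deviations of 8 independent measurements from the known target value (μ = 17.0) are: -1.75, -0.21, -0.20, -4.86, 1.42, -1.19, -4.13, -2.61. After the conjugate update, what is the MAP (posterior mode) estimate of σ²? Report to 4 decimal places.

With known mean μ and an Inverse-Gamma(α, β) prior on σ², the Normal likelihood is conjugate: posterior is Inv-Gamma(α + n/2, β + Σ(xᵢ−μ)²/2).
Σ(xᵢ−μ)² = (-1.75)² + (-0.21)² + (-0.20)² + (-4.86)² + (1.42)² + (-1.19)² + (-4.13)² + (-2.61)² = 54.0677.
Posterior: Inv-Gamma(4.0 + 8/2, 2.3 + 54.0677/2) = Inv-Gamma(8.00, 29.33385).
Mode = β/(α+1) = 29.33385/9.00 = 3.2593.

3.2593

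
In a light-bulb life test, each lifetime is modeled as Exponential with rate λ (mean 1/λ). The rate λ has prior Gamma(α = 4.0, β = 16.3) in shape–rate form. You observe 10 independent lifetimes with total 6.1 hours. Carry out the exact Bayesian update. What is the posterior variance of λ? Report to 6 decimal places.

With a Gamma(shape α, rate β) prior on the exponential rate λ, the posterior after n observations with total T = Σxᵢ is Gamma(α+n, β+T).
Posterior: Gamma(4.0+10, 16.3+6.1) = Gamma(14.0, 22.4).
Var = α/β² = 0.027902.

0.027902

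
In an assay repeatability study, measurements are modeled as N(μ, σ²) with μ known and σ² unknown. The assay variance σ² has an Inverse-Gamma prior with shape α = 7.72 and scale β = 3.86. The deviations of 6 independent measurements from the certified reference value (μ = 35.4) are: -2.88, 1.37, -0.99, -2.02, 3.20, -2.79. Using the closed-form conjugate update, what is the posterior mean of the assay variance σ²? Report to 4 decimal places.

With known mean μ and an Inverse-Gamma(α, β) prior on σ², the Normal likelihood is conjugate: posterior is Inv-Gamma(α + n/2, β + Σ(xᵢ−μ)²/2).
Σ(xᵢ−μ)² = (-2.88)² + (1.37)² + (-0.99)² + (-2.02)² + (3.20)² + (-2.79)² = 33.2559.
Posterior: Inv-Gamma(7.72 + 6/2, 3.86 + 33.2559/2) = Inv-Gamma(10.72, 20.48795).
E[σ²|data] = β/(α−1) = 20.48795/9.72 = 2.1078.

2.1078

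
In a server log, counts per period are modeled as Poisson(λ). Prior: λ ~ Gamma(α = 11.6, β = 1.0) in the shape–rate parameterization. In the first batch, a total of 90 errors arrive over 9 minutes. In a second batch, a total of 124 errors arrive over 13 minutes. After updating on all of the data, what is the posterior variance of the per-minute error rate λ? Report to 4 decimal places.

0.4265

With a Gamma(shape α, rate β) prior, the Poisson likelihood is conjugate: the posterior is Gamma(α + ΣXᵢ, β + n).
After batch 1: Gamma(α+S, β+n) = Gamma(11.6+90, 1.0+9) = Gamma(101.6, 10.0).
After batch 2: Gamma(α+S, β+n) = Gamma(101.6+124, 10.0+13) = Gamma(225.6, 23.0).
Var = α/β² = 225.6/23.0² = 0.4265.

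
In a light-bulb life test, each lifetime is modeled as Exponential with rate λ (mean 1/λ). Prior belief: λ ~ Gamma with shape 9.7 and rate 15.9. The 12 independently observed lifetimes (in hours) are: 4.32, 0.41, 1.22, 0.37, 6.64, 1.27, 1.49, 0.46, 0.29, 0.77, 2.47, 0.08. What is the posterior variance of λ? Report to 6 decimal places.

0.017036

With a Gamma(shape α, rate β) prior on the exponential rate λ, the posterior after n observations with total T = Σxᵢ is Gamma(α+n, β+T).
Sum of observations T = 19.79 hours; n = 12.
Posterior: Gamma(9.7+12, 15.9+19.79) = Gamma(21.7, 35.69).
Var = α/β² = 0.017036.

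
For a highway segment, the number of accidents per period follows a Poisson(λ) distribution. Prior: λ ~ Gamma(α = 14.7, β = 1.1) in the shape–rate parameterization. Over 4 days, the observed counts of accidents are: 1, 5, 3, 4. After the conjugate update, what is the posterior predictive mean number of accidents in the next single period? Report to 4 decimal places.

With a Gamma(shape α, rate β) prior, the Poisson likelihood is conjugate: the posterior is Gamma(α + ΣXᵢ, β + n).
Sum of counts S = 13 over n = 4 days.
Posterior: Gamma(α+S, β+n) = Gamma(14.7+13, 1.1+4) = Gamma(27.7, 5.1).
The predictive distribution for one future period is NegBinom with mean α/β = 5.4314.

5.4314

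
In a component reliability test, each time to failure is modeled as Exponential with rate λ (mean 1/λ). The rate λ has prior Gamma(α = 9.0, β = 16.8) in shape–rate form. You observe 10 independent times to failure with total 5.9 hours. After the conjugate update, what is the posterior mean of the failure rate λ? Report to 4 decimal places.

0.8370

With a Gamma(shape α, rate β) prior on the exponential rate λ, the posterior after n observations with total T = Σxᵢ is Gamma(α+n, β+T).
Posterior: Gamma(9.0+10, 16.8+5.9) = Gamma(19.0, 22.7).
Posterior mean of λ = α/β = 19.0/22.7 = 0.8370.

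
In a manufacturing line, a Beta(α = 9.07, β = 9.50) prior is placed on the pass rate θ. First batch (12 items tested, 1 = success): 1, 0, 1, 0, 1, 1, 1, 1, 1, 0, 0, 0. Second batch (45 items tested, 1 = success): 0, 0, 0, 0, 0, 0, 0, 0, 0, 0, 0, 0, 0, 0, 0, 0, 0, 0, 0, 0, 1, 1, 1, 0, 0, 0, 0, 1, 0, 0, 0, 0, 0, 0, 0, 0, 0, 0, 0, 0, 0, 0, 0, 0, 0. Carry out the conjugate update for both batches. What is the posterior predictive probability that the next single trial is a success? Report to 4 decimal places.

The Beta prior is conjugate to a Binomial/Bernoulli likelihood; the update adds successes to α and failures to β.
After batch 1: Beta(9.07+7, 9.50+5) = Beta(16.07, 14.50).
After batch 2: Beta(16.07+4, 14.50+41) = Beta(20.07, 55.50).
For a single future Bernoulli trial, P(success | data) = α/(α+β) = 0.2656.

0.2656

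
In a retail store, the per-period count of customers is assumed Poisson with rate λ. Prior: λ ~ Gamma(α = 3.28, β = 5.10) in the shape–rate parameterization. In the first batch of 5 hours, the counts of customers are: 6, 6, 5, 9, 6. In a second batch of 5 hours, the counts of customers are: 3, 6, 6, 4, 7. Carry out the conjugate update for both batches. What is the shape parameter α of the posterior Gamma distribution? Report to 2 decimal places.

With a Gamma(shape α, rate β) prior, the Poisson likelihood is conjugate: the posterior is Gamma(α + ΣXᵢ, β + n).
Batch 1: sum of counts S = 32 over n = 5 hours.
After batch 1: Gamma(α+S, β+n) = Gamma(3.28+32, 5.10+5) = Gamma(35.28, 10.10).
Batch 2: sum of counts S = 26 over n = 5 hours.
After batch 2: Gamma(α+S, β+n) = Gamma(35.28+26, 10.10+5) = Gamma(61.28, 15.10).
Posterior α = 61.28.

61.28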